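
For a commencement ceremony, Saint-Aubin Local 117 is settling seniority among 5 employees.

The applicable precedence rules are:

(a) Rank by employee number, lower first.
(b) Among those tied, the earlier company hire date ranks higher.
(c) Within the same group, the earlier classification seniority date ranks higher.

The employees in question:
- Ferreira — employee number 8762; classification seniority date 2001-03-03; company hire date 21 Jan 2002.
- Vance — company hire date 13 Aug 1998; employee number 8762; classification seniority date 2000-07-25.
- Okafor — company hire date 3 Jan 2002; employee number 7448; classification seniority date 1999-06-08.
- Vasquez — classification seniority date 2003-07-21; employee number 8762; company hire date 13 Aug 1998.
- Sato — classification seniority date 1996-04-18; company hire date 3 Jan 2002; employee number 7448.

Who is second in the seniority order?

Okafor

By employee number (lower first): Sato and Okafor (both 7448); then Vance, Vasquez and Ferreira (each 8762).
Sato and Okafor both have company hire date 3 Jan 2002, so the next rule applies.
Among Sato and Okafor, by classification seniority date (earlier first): Sato (1996-04-18) before Okafor (1999-06-08).
Among Vance, Vasquez and Ferreira, by company hire date (earlier first): Vance and Vasquez (13 Aug 1998) before Ferreira (21 Jan 2002).
Among Vance and Vasquez, by classification seniority date (earlier first): Vance (2000-07-25) before Vasquez (2003-07-21).
Order: Sato, Okafor, Vance, Vasquez, Ferreira.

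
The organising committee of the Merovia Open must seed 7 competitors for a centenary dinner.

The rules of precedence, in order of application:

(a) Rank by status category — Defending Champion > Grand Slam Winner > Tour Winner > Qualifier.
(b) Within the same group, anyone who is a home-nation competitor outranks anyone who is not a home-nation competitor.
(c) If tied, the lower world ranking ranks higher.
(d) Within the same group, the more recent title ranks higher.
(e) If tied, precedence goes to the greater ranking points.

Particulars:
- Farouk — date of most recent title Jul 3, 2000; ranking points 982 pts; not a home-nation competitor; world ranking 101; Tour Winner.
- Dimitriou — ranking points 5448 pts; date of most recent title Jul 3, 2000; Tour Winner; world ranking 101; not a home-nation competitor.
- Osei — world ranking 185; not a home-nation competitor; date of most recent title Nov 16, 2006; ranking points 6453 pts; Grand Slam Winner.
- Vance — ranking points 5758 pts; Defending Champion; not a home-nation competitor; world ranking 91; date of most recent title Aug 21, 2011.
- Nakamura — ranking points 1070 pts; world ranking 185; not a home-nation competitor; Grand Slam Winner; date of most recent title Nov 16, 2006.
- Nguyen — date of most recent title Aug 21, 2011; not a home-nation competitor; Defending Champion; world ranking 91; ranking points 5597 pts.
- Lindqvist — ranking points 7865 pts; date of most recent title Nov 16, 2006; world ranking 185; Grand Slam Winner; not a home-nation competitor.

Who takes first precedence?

By status category: Vance and Nguyen (Defending Champion); then Lindqvist, Osei and Nakamura (Grand Slam Winner); then Dimitriou and Farouk (Tour Winner).
Vance and Nguyen are each not a home-nation competitor, so the next rule applies.
Vance and Nguyen both have world ranking 91, so the next rule applies.
Vance and Nguyen both have date of most recent title Aug 21, 2011, so the next rule applies.
Among Vance and Nguyen, by ranking points (higher first): Vance (5758 pts) before Nguyen (5597 pts).
Lindqvist, Osei and Nakamura are each not a home-nation competitor, so the next rule applies.
Lindqvist, Osei and Nakamura all have world ranking 185, so the next rule applies.
Lindqvist, Osei and Nakamura all have date of most recent title Nov 16, 2006, so the next rule applies.
Among Lindqvist, Osei and Nakamura, by ranking points (higher first): Lindqvist (7865 pts) before Osei (6453 pts) before Nakamura (1070 pts).
Dimitriou and Farouk are each not a home-nation competitor, so the next rule applies.
Dimitriou and Farouk both have world ranking 101, so the next rule applies.
Dimitriou and Farouk both have date of most recent title Jul 3, 2000, so the next rule applies.
Among Dimitriou and Farouk, by ranking points (higher first): Dimitriou (5448 pts) before Farouk (982 pts).
Order: Vance, Nguyen, Lindqvist, Osei, Nakamura, Dimitriou, Farouk.

Vance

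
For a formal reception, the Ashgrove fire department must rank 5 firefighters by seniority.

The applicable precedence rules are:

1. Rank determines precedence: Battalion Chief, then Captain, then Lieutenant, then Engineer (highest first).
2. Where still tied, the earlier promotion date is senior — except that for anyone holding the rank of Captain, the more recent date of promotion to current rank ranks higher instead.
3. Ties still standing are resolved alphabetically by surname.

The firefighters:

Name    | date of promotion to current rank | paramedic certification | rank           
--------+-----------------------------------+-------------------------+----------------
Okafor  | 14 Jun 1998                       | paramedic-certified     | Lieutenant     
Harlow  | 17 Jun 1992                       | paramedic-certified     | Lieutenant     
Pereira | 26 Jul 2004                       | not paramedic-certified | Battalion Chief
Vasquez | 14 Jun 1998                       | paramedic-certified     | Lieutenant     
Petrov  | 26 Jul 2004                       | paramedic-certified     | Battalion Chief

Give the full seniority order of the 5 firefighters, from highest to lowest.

By rank: Pereira and Petrov (Battalion Chief); then Harlow, Okafor and Vasquez (Lieutenant).
Pereira and Petrov both have date of promotion to current rank 26 Jul 2004, so the next rule applies.
Among Pereira and Petrov, alphabetically by surname: Pereira before Petrov.
Among Harlow, Okafor and Vasquez, by date of promotion to current rank (earlier first): Harlow (17 Jun 1992) before Okafor and Vasquez (14 Jun 1998).
Among Okafor and Vasquez, alphabetically by surname: Okafor before Vasquez.
Full order: Pereira, Petrov, Harlow, Okafor, Vasquez.

Pereira, Petrov, Harlow, Okafor, Vasquez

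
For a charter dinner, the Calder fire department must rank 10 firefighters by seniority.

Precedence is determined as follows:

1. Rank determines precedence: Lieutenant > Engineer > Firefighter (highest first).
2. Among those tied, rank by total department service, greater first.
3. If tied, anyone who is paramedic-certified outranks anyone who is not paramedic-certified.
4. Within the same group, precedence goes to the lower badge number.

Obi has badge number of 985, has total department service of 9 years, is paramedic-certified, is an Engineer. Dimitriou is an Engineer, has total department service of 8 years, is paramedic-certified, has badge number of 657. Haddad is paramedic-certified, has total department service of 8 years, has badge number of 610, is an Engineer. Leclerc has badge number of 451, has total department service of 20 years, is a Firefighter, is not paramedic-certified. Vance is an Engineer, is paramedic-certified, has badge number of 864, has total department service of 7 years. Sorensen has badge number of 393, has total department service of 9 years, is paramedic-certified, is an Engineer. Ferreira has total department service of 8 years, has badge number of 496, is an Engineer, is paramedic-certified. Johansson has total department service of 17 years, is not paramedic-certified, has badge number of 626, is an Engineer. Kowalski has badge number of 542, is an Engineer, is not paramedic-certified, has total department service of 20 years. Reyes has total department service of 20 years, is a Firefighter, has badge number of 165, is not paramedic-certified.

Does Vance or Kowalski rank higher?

By rank: Kowalski, Johansson, Sorensen, Obi, Ferreira, Haddad, Dimitriou and Vance (Engineer); then Reyes and Leclerc (Firefighter).
Among Kowalski, Johansson, Sorensen, Obi, Ferreira, Haddad, Dimitriou and Vance, by total department service (higher first): Kowalski (20 years) before Johansson (17 years) before Sorensen and Obi (9 years) before Ferreira, Haddad and Dimitriou (8 years) before Vance (7 years).
Sorensen and Obi are each paramedic-certified, so the next rule applies.
Among Sorensen and Obi, by badge number (lower first): Sorensen (393) before Obi (985).
Ferreira, Haddad and Dimitriou are each paramedic-certified, so the next rule applies.
Among Ferreira, Haddad and Dimitriou, by badge number (lower first): Ferreira (496) before Haddad (610) before Dimitriou (657).
Reyes and Leclerc both have total department service 20 years, so the next rule applies.
Reyes and Leclerc are each not paramedic-certified, so the next rule applies.
Among Reyes and Leclerc, by badge number (lower first): Reyes (165) before Leclerc (451).
So Kowalski takes precedence.

Kowalski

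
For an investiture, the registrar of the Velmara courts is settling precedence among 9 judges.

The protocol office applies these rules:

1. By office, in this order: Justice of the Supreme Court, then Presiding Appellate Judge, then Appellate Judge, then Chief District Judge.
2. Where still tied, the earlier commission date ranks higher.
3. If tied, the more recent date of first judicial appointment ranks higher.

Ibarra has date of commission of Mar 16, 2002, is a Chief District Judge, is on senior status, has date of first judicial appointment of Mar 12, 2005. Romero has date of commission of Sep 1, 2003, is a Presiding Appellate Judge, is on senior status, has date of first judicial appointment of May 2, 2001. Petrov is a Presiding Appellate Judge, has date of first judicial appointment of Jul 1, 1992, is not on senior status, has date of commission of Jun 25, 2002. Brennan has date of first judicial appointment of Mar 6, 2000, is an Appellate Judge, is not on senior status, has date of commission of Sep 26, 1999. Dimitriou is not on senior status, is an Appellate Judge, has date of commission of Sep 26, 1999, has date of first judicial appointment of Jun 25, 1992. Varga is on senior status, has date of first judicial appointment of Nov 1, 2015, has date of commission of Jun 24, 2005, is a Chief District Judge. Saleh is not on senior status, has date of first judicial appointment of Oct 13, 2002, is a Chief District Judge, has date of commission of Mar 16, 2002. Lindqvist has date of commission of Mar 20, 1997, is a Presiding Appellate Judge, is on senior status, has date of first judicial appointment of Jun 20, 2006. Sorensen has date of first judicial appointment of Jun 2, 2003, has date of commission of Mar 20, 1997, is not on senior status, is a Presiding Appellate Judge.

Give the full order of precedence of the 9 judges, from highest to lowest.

Lindqvist, Sorensen, Petrov, Romero, Brennan, Dimitriou, Ibarra, Saleh, Varga

By office: Lindqvist, Sorensen, Petrov and Romero (Presiding Appellate Judge); then Brennan and Dimitriou (Appellate Judge); then Ibarra, Saleh and Varga (Chief District Judge).
Among Lindqvist, Sorensen, Petrov and Romero, by date of commission (earlier first): Lindqvist and Sorensen (Mar 20, 1997) before Petrov (Jun 25, 2002) before Romero (Sep 1, 2003).
Among Lindqvist and Sorensen, by date of first judicial appointment (later first): Lindqvist (Jun 20, 2006) before Sorensen (Jun 2, 2003).
Brennan and Dimitriou both have date of commission Sep 26, 1999, so the next rule applies.
Among Brennan and Dimitriou, by date of first judicial appointment (later first): Brennan (Mar 6, 2000) before Dimitriou (Jun 25, 1992).
Among Ibarra, Saleh and Varga, by date of commission (earlier first): Ibarra and Saleh (Mar 16, 2002) before Varga (Jun 24, 2005).
Among Ibarra and Saleh, by date of first judicial appointment (later first): Ibarra (Mar 12, 2005) before Saleh (Oct 13, 2002).
Full order: Lindqvist, Sorensen, Petrov, Romero, Brennan, Dimitriou, Ibarra, Saleh, Varga.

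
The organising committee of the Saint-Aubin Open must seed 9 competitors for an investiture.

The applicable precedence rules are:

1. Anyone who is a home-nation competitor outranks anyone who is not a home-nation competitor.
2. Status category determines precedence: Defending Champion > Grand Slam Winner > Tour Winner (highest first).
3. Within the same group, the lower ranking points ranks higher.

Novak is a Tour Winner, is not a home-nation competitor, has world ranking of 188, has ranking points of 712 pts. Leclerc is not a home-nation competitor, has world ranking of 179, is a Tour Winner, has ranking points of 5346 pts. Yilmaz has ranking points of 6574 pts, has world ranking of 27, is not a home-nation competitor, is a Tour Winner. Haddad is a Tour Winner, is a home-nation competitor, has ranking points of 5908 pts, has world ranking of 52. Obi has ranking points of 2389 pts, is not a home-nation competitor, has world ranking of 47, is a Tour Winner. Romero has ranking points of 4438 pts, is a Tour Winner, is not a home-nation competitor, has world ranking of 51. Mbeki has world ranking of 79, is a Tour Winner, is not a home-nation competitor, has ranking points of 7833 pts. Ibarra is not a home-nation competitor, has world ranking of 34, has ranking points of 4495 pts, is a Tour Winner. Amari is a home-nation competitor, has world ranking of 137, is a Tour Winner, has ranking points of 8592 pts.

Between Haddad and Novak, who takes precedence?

Haddad

By the first rule: Haddad and Amari (both a home-nation competitor); then Novak, Obi, Romero, Ibarra, Leclerc, Yilmaz and Mbeki (each not a home-nation competitor).
Haddad and Amari are each Tour Winner, so the next rule applies.
Among Haddad and Amari, by ranking points (lower first): Haddad (5908 pts) before Amari (8592 pts).
Novak, Obi, Romero, Ibarra, Leclerc, Yilmaz and Mbeki are each Tour Winner, so the next rule applies.
Among Novak, Obi, Romero, Ibarra, Leclerc, Yilmaz and Mbeki, by ranking points (lower first): Novak (712 pts) before Obi (2389 pts) before Romero (4438 pts) before Ibarra (4495 pts) before Leclerc (5346 pts) before Yilmaz (6574 pts) before Mbeki (7833 pts).
So Haddad takes precedence.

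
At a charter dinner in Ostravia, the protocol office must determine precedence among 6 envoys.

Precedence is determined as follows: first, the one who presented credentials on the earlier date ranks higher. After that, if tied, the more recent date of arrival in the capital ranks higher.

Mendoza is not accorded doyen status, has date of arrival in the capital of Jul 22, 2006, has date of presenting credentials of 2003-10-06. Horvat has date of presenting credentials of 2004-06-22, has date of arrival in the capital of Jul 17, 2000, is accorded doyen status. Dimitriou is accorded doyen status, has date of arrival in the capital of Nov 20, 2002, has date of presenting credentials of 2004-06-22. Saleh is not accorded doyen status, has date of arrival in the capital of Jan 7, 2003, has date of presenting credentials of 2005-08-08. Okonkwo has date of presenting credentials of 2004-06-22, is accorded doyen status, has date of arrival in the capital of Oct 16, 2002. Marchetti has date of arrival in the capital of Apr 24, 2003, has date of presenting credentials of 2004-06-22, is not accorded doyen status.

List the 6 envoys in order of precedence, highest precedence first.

By date of presenting credentials (earlier first): Mendoza (2003-10-06); then Marchetti, Dimitriou, Okonkwo and Horvat (each 2004-06-22); then Saleh (2005-08-08).
Among Marchetti, Dimitriou, Okonkwo and Horvat, by date of arrival in the capital (later first): Marchetti (Apr 24, 2003) before Dimitriou (Nov 20, 2002) before Okonkwo (Oct 16, 2002) before Horvat (Jul 17, 2000).
Full order: Mendoza, Marchetti, Dimitriou, Okonkwo, Horvat, Saleh.

Mendoza, Marchetti, Dimitriou, Okonkwo, Horvat, Saleh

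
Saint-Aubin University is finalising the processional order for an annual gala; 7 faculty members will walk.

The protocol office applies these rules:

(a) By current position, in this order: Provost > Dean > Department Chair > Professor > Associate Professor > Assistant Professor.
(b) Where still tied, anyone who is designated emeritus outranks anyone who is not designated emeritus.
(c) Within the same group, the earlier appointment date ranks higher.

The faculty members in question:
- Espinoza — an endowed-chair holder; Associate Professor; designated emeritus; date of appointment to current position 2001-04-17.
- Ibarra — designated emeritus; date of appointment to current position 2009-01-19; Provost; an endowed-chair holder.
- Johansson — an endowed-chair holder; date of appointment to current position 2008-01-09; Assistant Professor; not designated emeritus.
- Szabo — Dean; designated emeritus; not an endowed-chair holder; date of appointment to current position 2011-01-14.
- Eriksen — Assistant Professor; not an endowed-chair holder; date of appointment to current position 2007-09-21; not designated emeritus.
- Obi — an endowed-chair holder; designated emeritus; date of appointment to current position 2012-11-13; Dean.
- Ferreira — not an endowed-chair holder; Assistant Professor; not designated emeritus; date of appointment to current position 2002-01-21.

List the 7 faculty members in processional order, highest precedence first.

Ibarra, Szabo, Obi, Espinoza, Ferreira, Eriksen, Johansson

By current position: Ibarra (Provost); then Szabo and Obi (Dean); then Espinoza (Associate Professor); then Ferreira, Eriksen and Johansson (Assistant Professor).
Szabo and Obi are each designated emeritus, so the next rule applies.
Among Szabo and Obi, by date of appointment to current position (earlier first): Szabo (2011-01-14) before Obi (2012-11-13).
Ferreira, Eriksen and Johansson are each not designated emeritus, so the next rule applies.
Among Ferreira, Eriksen and Johansson, by date of appointment to current position (earlier first): Ferreira (2002-01-21) before Eriksen (2007-09-21) before Johansson (2008-01-09).
Full order: Ibarra, Szabo, Obi, Espinoza, Ferreira, Eriksen, Johansson.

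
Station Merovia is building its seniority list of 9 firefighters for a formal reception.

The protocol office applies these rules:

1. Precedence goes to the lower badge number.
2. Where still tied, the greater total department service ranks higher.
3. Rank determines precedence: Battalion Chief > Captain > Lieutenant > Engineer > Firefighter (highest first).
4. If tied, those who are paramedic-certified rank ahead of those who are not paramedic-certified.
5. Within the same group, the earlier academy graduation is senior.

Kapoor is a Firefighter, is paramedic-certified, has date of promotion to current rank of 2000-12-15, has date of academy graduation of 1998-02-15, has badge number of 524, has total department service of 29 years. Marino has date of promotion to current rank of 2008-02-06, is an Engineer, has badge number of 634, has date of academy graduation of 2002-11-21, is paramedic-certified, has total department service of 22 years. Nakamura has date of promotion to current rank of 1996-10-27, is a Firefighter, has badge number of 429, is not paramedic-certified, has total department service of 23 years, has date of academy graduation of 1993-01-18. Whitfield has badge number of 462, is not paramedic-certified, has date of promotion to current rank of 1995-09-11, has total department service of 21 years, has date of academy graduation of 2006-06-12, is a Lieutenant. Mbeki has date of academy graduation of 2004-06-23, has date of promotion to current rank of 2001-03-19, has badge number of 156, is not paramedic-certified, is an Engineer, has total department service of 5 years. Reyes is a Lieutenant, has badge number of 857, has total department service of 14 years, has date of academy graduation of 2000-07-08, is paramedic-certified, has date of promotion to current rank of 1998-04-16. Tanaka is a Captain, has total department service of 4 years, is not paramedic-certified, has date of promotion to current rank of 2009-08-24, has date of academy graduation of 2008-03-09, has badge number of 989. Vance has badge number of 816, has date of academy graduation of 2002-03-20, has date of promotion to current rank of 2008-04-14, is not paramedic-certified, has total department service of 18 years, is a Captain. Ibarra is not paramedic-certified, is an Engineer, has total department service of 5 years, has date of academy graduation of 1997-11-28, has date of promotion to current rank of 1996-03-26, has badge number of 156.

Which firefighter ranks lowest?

By badge number (lower first): Ibarra and Mbeki (both 156); then Nakamura (429); then Whitfield (462); then Kapoor (524); then Marino (634); then Vance (816); then Reyes (857); then Tanaka (989).
Ibarra and Mbeki both have total department service 5 years, so the next rule applies.
Ibarra and Mbeki are each Engineer, so the next rule applies.
Ibarra and Mbeki are each not paramedic-certified, so the next rule applies.
Among Ibarra and Mbeki, by date of academy graduation (earlier first): Ibarra (1997-11-28) before Mbeki (2004-06-23).
Order: Ibarra, Mbeki, Nakamura, Whitfield, Kapoor, Marino, Vance, Reyes, Tanaka.

Tanaka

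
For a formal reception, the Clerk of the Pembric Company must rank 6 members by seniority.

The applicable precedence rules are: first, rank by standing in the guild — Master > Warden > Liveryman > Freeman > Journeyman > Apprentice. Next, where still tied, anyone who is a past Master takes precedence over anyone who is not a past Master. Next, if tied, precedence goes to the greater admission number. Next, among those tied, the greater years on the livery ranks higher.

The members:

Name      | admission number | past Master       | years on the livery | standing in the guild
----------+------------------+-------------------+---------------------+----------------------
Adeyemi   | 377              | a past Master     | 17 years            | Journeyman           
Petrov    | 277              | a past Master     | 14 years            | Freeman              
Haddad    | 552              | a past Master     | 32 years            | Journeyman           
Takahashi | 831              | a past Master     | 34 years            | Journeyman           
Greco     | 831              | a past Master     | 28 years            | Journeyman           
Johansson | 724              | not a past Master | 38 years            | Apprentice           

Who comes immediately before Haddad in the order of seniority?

By standing in the guild: Petrov (Freeman); then Takahashi, Greco, Haddad and Adeyemi (Journeyman); then Johansson (Apprentice).
Takahashi, Greco, Haddad and Adeyemi are each a past Master, so the next rule applies.
Among Takahashi, Greco, Haddad and Adeyemi, by admission number (higher first): Takahashi and Greco (831) before Haddad (552) before Adeyemi (377).
Among Takahashi and Greco, by years on the livery (higher first): Takahashi (34 years) before Greco (28 years).
Order: Petrov, Takahashi, Greco, Haddad, Adeyemi, Johansson.

Greco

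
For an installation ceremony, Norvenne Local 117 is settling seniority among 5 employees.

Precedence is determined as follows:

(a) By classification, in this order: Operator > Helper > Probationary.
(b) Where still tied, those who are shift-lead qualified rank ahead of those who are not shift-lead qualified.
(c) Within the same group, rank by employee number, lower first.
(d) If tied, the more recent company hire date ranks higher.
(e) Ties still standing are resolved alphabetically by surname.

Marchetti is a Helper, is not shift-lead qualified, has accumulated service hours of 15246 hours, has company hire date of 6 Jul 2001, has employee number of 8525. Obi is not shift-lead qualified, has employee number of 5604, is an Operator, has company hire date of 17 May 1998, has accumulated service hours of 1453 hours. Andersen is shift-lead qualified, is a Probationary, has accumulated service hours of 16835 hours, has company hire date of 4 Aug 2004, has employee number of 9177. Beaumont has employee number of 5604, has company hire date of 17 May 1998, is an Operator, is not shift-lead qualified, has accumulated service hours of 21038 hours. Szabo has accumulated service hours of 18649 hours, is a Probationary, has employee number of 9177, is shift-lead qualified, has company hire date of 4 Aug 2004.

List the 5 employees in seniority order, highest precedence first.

By classification: Beaumont and Obi (Operator); then Marchetti (Helper); then Andersen and Szabo (Probationary).
Beaumont and Obi are each not shift-lead qualified, so the next rule applies.
Beaumont and Obi both have employee number 5604, so the next rule applies.
Beaumont and Obi both have company hire date 17 May 1998, so the next rule applies.
Among Beaumont and Obi, alphabetically by surname: Beaumont before Obi.
Andersen and Szabo are each shift-lead qualified, so the next rule applies.
Andersen and Szabo both have employee number 9177, so the next rule applies.
Andersen and Szabo both have company hire date 4 Aug 2004, so the next rule applies.
Among Andersen and Szabo, alphabetically by surname: Andersen before Szabo.
Full order: Beaumont, Obi, Marchetti, Andersen, Szabo.

Beaumont, Obi, Marchetti, Andersen, Szabo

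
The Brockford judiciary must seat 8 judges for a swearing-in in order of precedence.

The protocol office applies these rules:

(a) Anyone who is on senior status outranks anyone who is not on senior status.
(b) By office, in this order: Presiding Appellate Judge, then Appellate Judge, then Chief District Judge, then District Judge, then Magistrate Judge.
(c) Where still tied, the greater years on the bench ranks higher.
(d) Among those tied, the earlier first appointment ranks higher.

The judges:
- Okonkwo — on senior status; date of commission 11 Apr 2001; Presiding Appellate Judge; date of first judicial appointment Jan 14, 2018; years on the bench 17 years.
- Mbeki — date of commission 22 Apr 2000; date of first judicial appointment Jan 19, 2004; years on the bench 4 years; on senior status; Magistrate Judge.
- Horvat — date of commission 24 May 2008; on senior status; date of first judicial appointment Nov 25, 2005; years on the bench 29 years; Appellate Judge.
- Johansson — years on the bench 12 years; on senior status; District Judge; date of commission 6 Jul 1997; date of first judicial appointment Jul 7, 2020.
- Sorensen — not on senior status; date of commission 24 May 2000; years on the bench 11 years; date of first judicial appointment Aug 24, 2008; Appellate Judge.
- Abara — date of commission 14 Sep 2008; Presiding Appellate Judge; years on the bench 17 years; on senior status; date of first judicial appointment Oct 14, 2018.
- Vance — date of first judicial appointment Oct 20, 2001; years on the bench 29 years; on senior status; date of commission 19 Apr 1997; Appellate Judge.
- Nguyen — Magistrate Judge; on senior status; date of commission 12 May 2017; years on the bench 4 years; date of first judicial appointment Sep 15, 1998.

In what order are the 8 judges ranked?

Okonkwo, Abara, Vance, Horvat, Johansson, Nguyen, Mbeki, Sorensen

By the first rule: Okonkwo, Abara, Vance, Horvat, Johansson, Nguyen and Mbeki (each on senior status); then Sorensen (not on senior status).
Among Okonkwo, Abara, Vance, Horvat, Johansson, Nguyen and Mbeki, by office: Okonkwo and Abara (Presiding Appellate Judge) before Vance and Horvat (Appellate Judge) before Johansson (District Judge) before Nguyen and Mbeki (Magistrate Judge).
Okonkwo and Abara both have years on the bench 17 years, so the next rule applies.
Among Okonkwo and Abara, by date of first judicial appointment (earlier first): Okonkwo (Jan 14, 2018) before Abara (Oct 14, 2018).
Vance and Horvat both have years on the bench 29 years, so the next rule applies.
Among Vance and Horvat, by date of first judicial appointment (earlier first): Vance (Oct 20, 2001) before Horvat (Nov 25, 2005).
Nguyen and Mbeki both have years on the bench 4 years, so the next rule applies.
Among Nguyen and Mbeki, by date of first judicial appointment (earlier first): Nguyen (Sep 15, 1998) before Mbeki (Jan 19, 2004).
Full order: Okonkwo, Abara, Vance, Horvat, Johansson, Nguyen, Mbeki, Sorensen.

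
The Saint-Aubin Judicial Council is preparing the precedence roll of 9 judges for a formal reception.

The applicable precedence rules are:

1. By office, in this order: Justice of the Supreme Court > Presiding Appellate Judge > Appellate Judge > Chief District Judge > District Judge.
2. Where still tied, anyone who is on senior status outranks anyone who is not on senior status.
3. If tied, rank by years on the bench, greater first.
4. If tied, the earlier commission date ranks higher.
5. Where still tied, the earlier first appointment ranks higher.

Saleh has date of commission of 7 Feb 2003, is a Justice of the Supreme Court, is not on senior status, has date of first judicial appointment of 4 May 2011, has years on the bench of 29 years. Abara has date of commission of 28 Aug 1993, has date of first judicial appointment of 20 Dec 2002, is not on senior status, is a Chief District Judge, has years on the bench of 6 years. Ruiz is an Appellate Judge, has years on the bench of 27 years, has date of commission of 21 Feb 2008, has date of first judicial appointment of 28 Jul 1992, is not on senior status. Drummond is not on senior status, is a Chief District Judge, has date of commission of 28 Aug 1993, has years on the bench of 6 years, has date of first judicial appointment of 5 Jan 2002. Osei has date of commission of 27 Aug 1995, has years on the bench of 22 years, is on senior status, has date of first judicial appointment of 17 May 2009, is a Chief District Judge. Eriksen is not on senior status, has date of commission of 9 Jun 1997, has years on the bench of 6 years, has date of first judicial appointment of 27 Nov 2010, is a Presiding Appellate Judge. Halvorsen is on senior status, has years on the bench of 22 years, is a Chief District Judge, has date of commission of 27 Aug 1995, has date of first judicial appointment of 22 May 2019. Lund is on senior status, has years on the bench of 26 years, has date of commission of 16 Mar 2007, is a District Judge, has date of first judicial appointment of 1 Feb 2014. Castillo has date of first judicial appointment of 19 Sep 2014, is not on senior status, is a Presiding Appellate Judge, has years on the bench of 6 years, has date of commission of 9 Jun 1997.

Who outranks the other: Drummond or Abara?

By office: Saleh (Justice of the Supreme Court); then Eriksen and Castillo (Presiding Appellate Judge); then Ruiz (Appellate Judge); then Osei, Halvorsen, Drummond and Abara (Chief District Judge); then Lund (District Judge).
Eriksen and Castillo are each not on senior status, so the next rule applies.
Eriksen and Castillo both have years on the bench 6 years, so the next rule applies.
Eriksen and Castillo both have date of commission 9 Jun 1997, so the next rule applies.
Among Eriksen and Castillo, by date of first judicial appointment (earlier first): Eriksen (27 Nov 2010) before Castillo (19 Sep 2014).
Among Osei, Halvorsen, Drummond and Abara, on senior status before not on senior status: Osei and Halvorsen (on senior status) before Drummond and Abara (not on senior status).
Osei and Halvorsen both have years on the bench 22 years, so the next rule applies.
Osei and Halvorsen both have date of commission 27 Aug 1995, so the next rule applies.
Among Osei and Halvorsen, by date of first judicial appointment (earlier first): Osei (17 May 2009) before Halvorsen (22 May 2019).
Drummond and Abara both have years on the bench 6 years, so the next rule applies.
Drummond and Abara both have date of commission 28 Aug 1993, so the next rule applies.
Among Drummond and Abara, by date of first judicial appointment (earlier first): Drummond (5 Jan 2002) before Abara (20 Dec 2002).
So Drummond takes precedence.

Drummond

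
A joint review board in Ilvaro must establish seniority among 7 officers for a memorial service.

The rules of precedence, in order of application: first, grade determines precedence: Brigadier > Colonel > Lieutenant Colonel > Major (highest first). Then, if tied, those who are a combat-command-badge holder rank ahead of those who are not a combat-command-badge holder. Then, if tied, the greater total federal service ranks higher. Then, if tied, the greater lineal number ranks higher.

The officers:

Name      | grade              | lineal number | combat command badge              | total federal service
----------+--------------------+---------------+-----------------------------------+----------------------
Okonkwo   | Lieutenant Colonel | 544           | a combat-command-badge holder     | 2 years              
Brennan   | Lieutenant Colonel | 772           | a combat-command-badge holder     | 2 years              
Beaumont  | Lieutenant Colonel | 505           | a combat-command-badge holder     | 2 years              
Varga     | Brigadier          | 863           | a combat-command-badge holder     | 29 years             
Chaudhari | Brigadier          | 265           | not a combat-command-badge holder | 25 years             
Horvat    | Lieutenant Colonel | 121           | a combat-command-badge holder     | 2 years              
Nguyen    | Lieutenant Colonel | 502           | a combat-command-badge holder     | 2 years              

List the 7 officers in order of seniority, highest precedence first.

By grade: Varga and Chaudhari (Brigadier); then Brennan, Okonkwo, Beaumont, Nguyen and Horvat (Lieutenant Colonel).
Among Varga and Chaudhari, a combat-command-badge holder before not a combat-command-badge holder: Varga (a combat-command-badge holder) before Chaudhari (not a combat-command-badge holder).
Brennan, Okonkwo, Beaumont, Nguyen and Horvat are each a combat-command-badge holder, so the next rule applies.
Brennan, Okonkwo, Beaumont, Nguyen and Horvat all have total federal service 2 years, so the next rule applies.
Among Brennan, Okonkwo, Beaumont, Nguyen and Horvat, by lineal number (higher first): Brennan (772) before Okonkwo (544) before Beaumont (505) before Nguyen (502) before Horvat (121).
Full order: Varga, Chaudhari, Brennan, Okonkwo, Beaumont, Nguyen, Horvat.

Varga, Chaudhari, Brennan, Okonkwo, Beaumont, Nguyen, Horvat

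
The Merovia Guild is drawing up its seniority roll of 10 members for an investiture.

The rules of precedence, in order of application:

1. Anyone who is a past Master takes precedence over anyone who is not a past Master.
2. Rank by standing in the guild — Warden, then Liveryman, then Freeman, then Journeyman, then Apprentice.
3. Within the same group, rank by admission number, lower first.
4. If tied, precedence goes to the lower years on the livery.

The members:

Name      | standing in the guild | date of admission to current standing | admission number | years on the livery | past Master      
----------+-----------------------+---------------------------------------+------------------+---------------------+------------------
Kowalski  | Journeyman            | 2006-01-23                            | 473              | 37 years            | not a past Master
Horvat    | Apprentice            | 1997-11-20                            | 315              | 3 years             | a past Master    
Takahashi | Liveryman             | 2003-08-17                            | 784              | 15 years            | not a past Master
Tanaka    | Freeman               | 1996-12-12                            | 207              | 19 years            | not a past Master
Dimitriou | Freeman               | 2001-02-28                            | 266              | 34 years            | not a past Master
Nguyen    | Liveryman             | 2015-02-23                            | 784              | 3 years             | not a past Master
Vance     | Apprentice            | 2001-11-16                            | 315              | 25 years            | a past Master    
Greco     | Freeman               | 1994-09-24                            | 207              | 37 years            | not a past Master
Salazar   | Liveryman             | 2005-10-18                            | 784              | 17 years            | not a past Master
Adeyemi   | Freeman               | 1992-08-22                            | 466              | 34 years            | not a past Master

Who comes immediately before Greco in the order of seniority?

By the first rule: Horvat and Vance (both a past Master); then Nguyen, Takahashi, Salazar, Tanaka, Greco, Dimitriou, Adeyemi and Kowalski (each not a past Master).
Horvat and Vance are each Apprentice, so the next rule applies.
Horvat and Vance both have admission number 315, so the next rule applies.
Among Horvat and Vance, by years on the livery (lower first): Horvat (3 years) before Vance (25 years).
Among Nguyen, Takahashi, Salazar, Tanaka, Greco, Dimitriou, Adeyemi and Kowalski, by standing in the guild: Nguyen, Takahashi and Salazar (Liveryman) before Tanaka, Greco, Dimitriou and Adeyemi (Freeman) before Kowalski (Journeyman).
Nguyen, Takahashi and Salazar all have admission number 784, so the next rule applies.
Among Nguyen, Takahashi and Salazar, by years on the livery (lower first): Nguyen (3 years) before Takahashi (15 years) before Salazar (17 years).
Among Tanaka, Greco, Dimitriou and Adeyemi, by admission number (lower first): Tanaka and Greco (207) before Dimitriou (266) before Adeyemi (466).
Among Tanaka and Greco, by years on the livery (lower first): Tanaka (19 years) before Greco (37 years).
Order: Horvat, Vance, Nguyen, Takahashi, Salazar, Tanaka, Greco, Dimitriou, Adeyemi, Kowalski.

Tanaka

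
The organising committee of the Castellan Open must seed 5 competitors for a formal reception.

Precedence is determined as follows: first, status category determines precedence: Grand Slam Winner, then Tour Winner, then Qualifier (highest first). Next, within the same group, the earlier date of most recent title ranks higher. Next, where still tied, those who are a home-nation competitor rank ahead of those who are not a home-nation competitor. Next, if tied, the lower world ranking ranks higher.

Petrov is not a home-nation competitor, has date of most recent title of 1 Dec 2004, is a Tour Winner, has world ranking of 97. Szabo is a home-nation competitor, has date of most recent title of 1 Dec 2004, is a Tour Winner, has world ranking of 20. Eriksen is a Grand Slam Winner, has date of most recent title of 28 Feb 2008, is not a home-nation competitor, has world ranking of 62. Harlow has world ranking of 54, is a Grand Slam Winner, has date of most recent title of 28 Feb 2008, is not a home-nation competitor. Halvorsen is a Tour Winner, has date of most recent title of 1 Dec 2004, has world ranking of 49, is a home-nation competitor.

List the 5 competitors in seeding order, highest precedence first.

Harlow, Eriksen, Szabo, Halvorsen, Petrov

By status category: Harlow and Eriksen (Grand Slam Winner); then Szabo, Halvorsen and Petrov (Tour Winner).
Harlow and Eriksen both have date of most recent title 28 Feb 2008, so the next rule applies.
Harlow and Eriksen are each not a home-nation competitor, so the next rule applies.
Among Harlow and Eriksen, by world ranking (lower first): Harlow (54) before Eriksen (62).
Szabo, Halvorsen and Petrov all have date of most recent title 1 Dec 2004, so the next rule applies.
Among Szabo, Halvorsen and Petrov, a home-nation competitor before not a home-nation competitor: Szabo and Halvorsen (a home-nation competitor) before Petrov (not a home-nation competitor).
Among Szabo and Halvorsen, by world ranking (lower first): Szabo (20) before Halvorsen (49).
Full order: Harlow, Eriksen, Szabo, Halvorsen, Petrov.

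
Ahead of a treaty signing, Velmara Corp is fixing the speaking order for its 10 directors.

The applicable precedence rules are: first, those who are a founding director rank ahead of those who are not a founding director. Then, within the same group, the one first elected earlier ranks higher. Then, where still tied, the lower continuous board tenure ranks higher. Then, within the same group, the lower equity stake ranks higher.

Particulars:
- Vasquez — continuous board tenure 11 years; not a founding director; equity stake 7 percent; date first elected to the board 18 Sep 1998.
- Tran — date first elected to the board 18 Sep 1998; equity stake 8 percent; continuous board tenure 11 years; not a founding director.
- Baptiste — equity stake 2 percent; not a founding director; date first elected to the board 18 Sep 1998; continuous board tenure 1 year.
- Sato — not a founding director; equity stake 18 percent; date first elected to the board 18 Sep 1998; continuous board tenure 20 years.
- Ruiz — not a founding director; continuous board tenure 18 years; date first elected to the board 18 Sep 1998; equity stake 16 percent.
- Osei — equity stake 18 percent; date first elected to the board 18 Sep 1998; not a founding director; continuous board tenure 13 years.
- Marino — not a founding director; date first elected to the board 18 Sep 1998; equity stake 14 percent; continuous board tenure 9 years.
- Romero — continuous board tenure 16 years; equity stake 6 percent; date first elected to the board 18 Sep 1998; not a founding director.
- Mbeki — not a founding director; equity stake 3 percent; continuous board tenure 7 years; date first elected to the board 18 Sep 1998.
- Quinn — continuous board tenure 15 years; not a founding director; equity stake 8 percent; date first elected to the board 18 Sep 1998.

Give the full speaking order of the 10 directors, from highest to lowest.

Baptiste, Mbeki, Marino, Vasquez, Tran, Osei, Quinn, Romero, Ruiz, Sato

By the first rule: Baptiste, Mbeki, Marino, Vasquez, Tran, Osei, Quinn, Romero, Ruiz and Sato (each not a founding director).
Baptiste, Mbeki, Marino, Vasquez, Tran, Osei, Quinn, Romero, Ruiz and Sato all have date first elected to the board 18 Sep 1998, so the next rule applies.
Among Baptiste, Mbeki, Marino, Vasquez, Tran, Osei, Quinn, Romero, Ruiz and Sato, by continuous board tenure (lower first): Baptiste (1 year) before Mbeki (7 years) before Marino (9 years) before Vasquez and Tran (11 years) before Osei (13 years) before Quinn (15 years) before Romero (16 years) before Ruiz (18 years) before Sato (20 years).
Among Vasquez and Tran, by equity stake (lower first): Vasquez (7 percent) before Tran (8 percent).
Full order: Baptiste, Mbeki, Marino, Vasquez, Tran, Osei, Quinn, Romero, Ruiz, Sato.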